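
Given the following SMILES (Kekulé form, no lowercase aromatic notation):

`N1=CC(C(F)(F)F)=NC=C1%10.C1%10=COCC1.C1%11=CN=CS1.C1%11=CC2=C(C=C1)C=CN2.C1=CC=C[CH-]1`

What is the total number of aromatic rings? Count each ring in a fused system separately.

5

The SMILES encodes a six-membered ring with nitrogens at positions 1 and 4 and three alternating double bonds; a five-membered ring of four carbons and one oxygen, with one C=C double bond and two sp³ carbons; a five-membered ring with a sulfur at position 1 and a nitrogen at position 3 (in a C=N bond), with two double bonds; a six-membered carbon ring with three alternating C=C double bonds, fused to a five-membered ring containing one N–H nitrogen and two C=C double bonds; a five-membered all-carbon ring bearing a negative charge on one carbon, with two C=C double bonds.
The 6-membered ring with two nitrogens (1,4) is planar and fully conjugated; 3 ring double bonds give 6 π electrons. That satisfies 4n+2 with n=1, so it is aromatic (pyrazine).
The 5-membered ring with one oxygen has two sp³ carbons, so it is not fully conjugated — not aromatic (2,3-dihydrofuran).
The 5-membered ring with one sulfur and one =N– has a continuous p-orbital overlap around the ring; 2 ring double bonds (4 π electrons) plus a heteroatom lone pair (2) give 6 π electrons. Since 6 = 4n+2 (n=1), it is aromatic (thiazole).
The fused 6/5-membered bicyclic (with one N–H) is a single π system with 9 sp² atoms and 10 π electrons from ring double bonds plus a heteroatom lone pair. 10 = 4(2)+2, so the system is aromatic and both rings count as aromatic (indole).
The 5-membered ring has a continuous p-orbital overlap around the ring; 2 ring double bonds (4 π electrons) plus the carbanion lone pair (2) give 6 π electrons. Since 6 = 4n+2 (n=1), it is aromatic (cyclopentadienyl anion).
5 of the 6 rings are aromatic. Total: 5.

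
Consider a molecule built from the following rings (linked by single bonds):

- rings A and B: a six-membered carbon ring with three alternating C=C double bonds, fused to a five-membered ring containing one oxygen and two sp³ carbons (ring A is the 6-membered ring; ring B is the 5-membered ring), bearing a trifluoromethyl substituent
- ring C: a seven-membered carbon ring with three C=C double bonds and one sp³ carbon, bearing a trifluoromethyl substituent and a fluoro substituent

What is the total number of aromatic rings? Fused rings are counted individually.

Ring A is planar and fully conjugated; 3 ring double bonds give 6 π electrons. That satisfies 4n+2 with n=1, so ring A is aromatic (benzene ring).
Ring B has two sp³ carbons, so it is not fully conjugated — not aromatic (oxolane ring).
Ring C has one sp³ carbon, so it is not fully conjugated — not aromatic (cycloheptatriene).
Aromatic: A. Total: 1.

1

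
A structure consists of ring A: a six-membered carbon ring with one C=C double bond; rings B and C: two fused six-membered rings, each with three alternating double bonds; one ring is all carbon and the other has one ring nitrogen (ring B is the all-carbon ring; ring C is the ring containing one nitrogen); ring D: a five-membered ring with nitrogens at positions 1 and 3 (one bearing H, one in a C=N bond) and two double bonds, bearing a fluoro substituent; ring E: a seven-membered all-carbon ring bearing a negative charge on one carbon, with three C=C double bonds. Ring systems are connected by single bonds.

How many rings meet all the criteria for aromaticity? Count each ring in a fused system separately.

3

Ring A has four sp³ carbons, so it is not fully conjugated — not aromatic (cyclohexene).
Rings B and C form a fused bicyclic system (with one nitrogen) with 10 sp² atoms and 10 π electrons from ring double bonds. 10 = 4(2)+2, so the system is aromatic and both rings count as aromatic (quinoline).
Ring D is planar and fully conjugated; 2 ring double bonds (4 π electrons) plus a heteroatom lone pair (2) give 6 π electrons. That satisfies 4n+2 with n=1, so ring D is aromatic (imidazole).
Ring E has only sp² ring atoms; a planar conformation would have a fully conjugated π system of 8 electrons. But 8 = 4(2), which is 4n not 4n+2, so ring E is not aromatic (cycloheptatrienyl anion).
Aromatic: B, C, D. Total: 3.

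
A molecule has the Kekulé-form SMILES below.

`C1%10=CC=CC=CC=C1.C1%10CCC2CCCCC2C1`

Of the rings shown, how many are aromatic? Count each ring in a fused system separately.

The SMILES encodes an eight-membered carbon ring with four alternating C=C double bonds; two fused six-membered saturated carbon rings.
The 8-membered ring has only sp² ring atoms; a planar conformation would have a fully conjugated π system of 8 electrons. But 8 = 4(2), which is 4n not 4n+2, so it is not aromatic (cyclooctatetraene) — cyclooctatetraene distorts into a non-planar tub to avoid antiaromaticity.
The 6-membered ring has only sp³ atoms, so it is not fully conjugated — not aromatic (cyclohexane ring).
The second 6-membered ring has only sp³ atoms, so it is not fully conjugated — not aromatic (cyclohexane ring).
None of the rings are aromatic. Total: 0.

0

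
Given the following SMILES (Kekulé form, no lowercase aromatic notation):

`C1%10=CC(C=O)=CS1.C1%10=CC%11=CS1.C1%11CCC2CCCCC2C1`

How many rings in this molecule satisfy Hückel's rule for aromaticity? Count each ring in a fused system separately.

2

The SMILES encodes a five-membered ring of four carbons and one sulfur, with two C=C double bonds; a five-membered ring of four carbons and one sulfur, with two C=C double bonds; two fused six-membered saturated carbon rings.
The 5-membered ring with one sulfur is planar and fully conjugated; 2 ring double bonds (4 π electrons) plus a heteroatom lone pair (2) give 6 π electrons. That satisfies 4n+2 with n=1, so it is aromatic (thiophene).
The second 5-membered ring with one sulfur has a continuous p-orbital overlap around the ring; 2 ring double bonds (4 π electrons) plus a heteroatom lone pair (2) give 6 π electrons. That satisfies 4n+2 with n=1, so it is aromatic (thiophene).
The 6-membered ring has only sp³ atoms, so it is not fully conjugated — not aromatic (cyclohexane ring).
The second 6-membered ring has only sp³ atoms, so it is not fully conjugated — not aromatic (cyclohexane ring).
2 of the 4 rings are aromatic. Total: 2.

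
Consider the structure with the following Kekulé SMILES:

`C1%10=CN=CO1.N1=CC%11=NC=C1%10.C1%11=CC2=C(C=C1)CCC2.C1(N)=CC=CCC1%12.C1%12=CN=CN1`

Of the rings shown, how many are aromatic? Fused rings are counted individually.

The SMILES encodes a five-membered ring with an oxygen at position 1 and a nitrogen at position 3 (in a C=N bond), with two double bonds; a six-membered ring with nitrogens at positions 1 and 4 and three alternating double bonds; a six-membered carbon ring with three alternating C=C double bonds, fused to a saturated five-membered carbon ring; a six-membered carbon ring with two conjugated C=C double bonds and two sp³ carbons; a five-membered ring with nitrogens at positions 1 and 3 (one bearing H, one in a C=N bond) and two double bonds.
The 5-membered ring with one oxygen and one =N– is planar and fully conjugated; 2 ring double bonds (4 π electrons) plus a heteroatom lone pair (2) give 6 π electrons. Since 6 = 4n+2 (n=1), it is aromatic (oxazole).
The 6-membered ring with two nitrogens (1,4) is planar and fully conjugated; 3 ring double bonds give 6 π electrons. Since 6 = 4n+2 (n=1), it is aromatic (pyrazine).
The 6-membered ring is planar and fully conjugated; 3 ring double bonds give 6 π electrons. 6 = 4(1)+2, so it is aromatic (benzene ring).
The 5-membered ring has three sp³ carbons, so it is not fully conjugated — not aromatic (cyclopentane ring).
The second 6-membered ring has two sp³ carbons, so it is not fully conjugated — not aromatic (1,3-cyclohexadiene).
The 5-membered ring with two nitrogens (one N–H, one =N–) is fully conjugated (every ring atom contributes a p orbital); 2 ring double bonds (4 π electrons) plus a heteroatom lone pair (2) give 6 π electrons. 6 = 4(1)+2, so it is aromatic (imidazole).
4 of the 6 rings are aromatic. Total: 4.

4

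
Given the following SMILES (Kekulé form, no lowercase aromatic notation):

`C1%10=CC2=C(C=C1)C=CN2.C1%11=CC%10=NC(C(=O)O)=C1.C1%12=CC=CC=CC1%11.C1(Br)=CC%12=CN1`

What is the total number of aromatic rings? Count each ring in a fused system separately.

4

The SMILES encodes a six-membered carbon ring with three alternating C=C double bonds, fused to a five-membered ring containing one N–H nitrogen and two C=C double bonds; a six-membered ring of five carbons and one nitrogen with three alternating double bonds; a seven-membered carbon ring with three C=C double bonds and one sp³ carbon; a five-membered ring of four carbons and one nitrogen bearing a hydrogen, with two C=C double bonds.
The fused 6/5-membered bicyclic (with one N–H) is a single π system with 9 sp² atoms and 10 π electrons from ring double bonds plus a heteroatom lone pair. 10 = 4(2)+2, so the system is aromatic and both rings count as aromatic (indole).
The 6-membered ring with one nitrogen is fully conjugated (every ring atom contributes a p orbital); 3 ring double bonds give 6 π electrons. Since 6 = 4n+2 (n=1), it is aromatic (pyridine).
The 7-membered ring has one sp³ carbon, so it is not fully conjugated — not aromatic (cycloheptatriene).
The 5-membered ring with one N–H has a continuous p-orbital overlap around the ring; 2 ring double bonds (4 π electrons) plus a heteroatom lone pair (2) give 6 π electrons. Since 6 = 4n+2 (n=1), it is aromatic (pyrrole).
4 of the 5 rings are aromatic. Total: 4.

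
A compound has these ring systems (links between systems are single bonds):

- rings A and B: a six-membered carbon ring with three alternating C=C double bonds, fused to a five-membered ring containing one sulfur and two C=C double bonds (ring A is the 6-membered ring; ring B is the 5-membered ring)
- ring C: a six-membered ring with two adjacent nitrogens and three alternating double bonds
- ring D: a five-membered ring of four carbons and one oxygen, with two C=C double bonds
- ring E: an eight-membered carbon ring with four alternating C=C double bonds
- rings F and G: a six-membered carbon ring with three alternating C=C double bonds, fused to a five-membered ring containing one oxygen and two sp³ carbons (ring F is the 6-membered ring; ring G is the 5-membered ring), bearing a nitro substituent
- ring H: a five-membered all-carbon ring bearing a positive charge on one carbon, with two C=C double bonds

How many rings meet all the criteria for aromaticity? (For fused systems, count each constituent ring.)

5

Rings A and B form a fused bicyclic system (with one sulfur) with 9 sp² atoms and 10 π electrons from ring double bonds plus a heteroatom lone pair. 10 = 4(2)+2, so the system is aromatic and both rings count as aromatic (benzothiophene).
Ring C is fully conjugated (every ring atom contributes a p orbital); 3 ring double bonds give 6 π electrons. Since 6 = 4n+2 (n=1), ring C is aromatic (pyridazine).
Ring D is fully conjugated (every ring atom contributes a p orbital); 2 ring double bonds (4 π electrons) plus a heteroatom lone pair (2) give 6 π electrons. 6 = 4(1)+2, so ring D is aromatic (furan).
Ring E has only sp² ring atoms; a planar conformation would have a fully conjugated π system of 8 electrons. But 8 = 4(2), which is 4n not 4n+2, so ring E is not aromatic (cyclooctatetraene) — cyclooctatetraene distorts into a non-planar tub to avoid antiaromaticity.
Ring F is planar and fully conjugated; 3 ring double bonds give 6 π electrons. Since 6 = 4n+2 (n=1), ring F is aromatic (benzene ring).
Ring G has two sp³ carbons, so it is not fully conjugated — not aromatic (oxolane ring).
Ring H has only sp² ring atoms; a planar conformation would have a fully conjugated π system of 4 electrons. But 4 = 4(1), which is 4n not 4n+2, so ring H is not aromatic (cyclopentadienyl cation).
Aromatic: A, B, C, D, F. Total: 5.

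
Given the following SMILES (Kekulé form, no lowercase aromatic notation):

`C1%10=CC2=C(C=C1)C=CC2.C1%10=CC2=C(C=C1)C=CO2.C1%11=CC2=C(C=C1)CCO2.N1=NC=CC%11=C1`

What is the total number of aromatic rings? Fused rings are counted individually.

5

The SMILES encodes a six-membered carbon ring with three alternating C=C double bonds, fused to a five-membered carbon ring containing one C=C double bond and one sp³ carbon; a six-membered carbon ring with three alternating C=C double bonds, fused to a five-membered ring containing one oxygen and two C=C double bonds; a six-membered carbon ring with three alternating C=C double bonds, fused to a five-membered ring containing one oxygen and two sp³ carbons; a six-membered ring with two adjacent nitrogens and three alternating double bonds.
The 6-membered ring is fully conjugated (every ring atom contributes a p orbital); 3 ring double bonds give 6 π electrons. 6 = 4(1)+2, so it is aromatic (benzene ring).
The 5-membered ring has one sp³ carbon, so it is not fully conjugated — not aromatic (cyclopentene ring).
The fused 6/5-membered bicyclic (with one oxygen) is a single π system with 9 sp² atoms and 10 π electrons from ring double bonds plus a heteroatom lone pair. 10 = 4(2)+2, so the system is aromatic and both rings count as aromatic (benzofuran).
The second 6-membered ring is planar and fully conjugated; 3 ring double bonds give 6 π electrons. That satisfies 4n+2 with n=1, so it is aromatic (benzene ring).
The 5-membered ring with one oxygen has two sp³ carbons, so it is not fully conjugated — not aromatic (oxolane ring).
The 6-membered ring with two nitrogens (1,2) has a continuous p-orbital overlap around the ring; 3 ring double bonds give 6 π electrons. That satisfies 4n+2 with n=1, so it is aromatic (pyridazine).
5 of the 7 rings are aromatic. Total: 5.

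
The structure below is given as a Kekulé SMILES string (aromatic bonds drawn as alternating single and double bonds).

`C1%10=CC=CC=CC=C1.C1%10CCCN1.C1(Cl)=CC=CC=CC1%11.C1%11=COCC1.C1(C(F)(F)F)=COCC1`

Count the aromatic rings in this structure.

The SMILES encodes an eight-membered carbon ring with four alternating C=C double bonds; a five-membered saturated ring of four carbons and one N–H nitrogen; a seven-membered carbon ring with three C=C double bonds and one sp³ carbon; a five-membered ring of four carbons and one oxygen, with one C=C double bond and two sp³ carbons; a five-membered ring of four carbons and one oxygen, with one C=C double bond and two sp³ carbons.
The 8-membered ring has only sp² ring atoms; a planar conformation would have a fully conjugated π system of 8 electrons. But 8 = 4(2), which is 4n not 4n+2, so it is not aromatic (cyclooctatetraene) — cyclooctatetraene distorts into a non-planar tub to avoid antiaromaticity.
The 5-membered ring with one N–H has only sp³ atoms, so it is not fully conjugated — not aromatic (pyrrolidine).
The 7-membered ring has one sp³ carbon, so it is not fully conjugated — not aromatic (cycloheptatriene).
The 5-membered ring with one oxygen has two sp³ carbons, so it is not fully conjugated — not aromatic (2,3-dihydrofuran).
The second 5-membered ring with one oxygen has two sp³ carbons, so it is not fully conjugated — not aromatic (2,3-dihydrofuran).
None of the rings are aromatic. Total: 0.

0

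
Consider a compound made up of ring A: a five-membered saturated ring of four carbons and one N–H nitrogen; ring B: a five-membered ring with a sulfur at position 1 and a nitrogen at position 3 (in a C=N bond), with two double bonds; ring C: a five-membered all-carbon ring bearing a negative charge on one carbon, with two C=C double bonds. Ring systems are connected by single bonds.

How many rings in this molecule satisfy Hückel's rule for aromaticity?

2

Ring A has only sp³ atoms, so it is not fully conjugated — not aromatic (pyrrolidine).
Ring B is planar and fully conjugated; 2 ring double bonds (4 π electrons) plus a heteroatom lone pair (2) give 6 π electrons. That satisfies 4n+2 with n=1, so ring B is aromatic (thiazole).
Ring C is planar and fully conjugated; 2 ring double bonds (4 π electrons) plus the carbanion lone pair (2) give 6 π electrons. Since 6 = 4n+2 (n=1), ring C is aromatic (cyclopentadienyl anion).
Aromatic: B, C. Total: 2.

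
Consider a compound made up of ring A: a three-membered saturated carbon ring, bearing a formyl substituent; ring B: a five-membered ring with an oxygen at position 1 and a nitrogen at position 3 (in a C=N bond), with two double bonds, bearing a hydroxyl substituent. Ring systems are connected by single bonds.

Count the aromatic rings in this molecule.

Ring A has only sp³ atoms, so it is not fully conjugated — not aromatic (cyclopropane).
Ring B has a continuous p-orbital overlap around the ring; 2 ring double bonds (4 π electrons) plus a heteroatom lone pair (2) give 6 π electrons. That satisfies 4n+2 with n=1, so ring B is aromatic (oxazole).
Aromatic: B. Total: 1.

1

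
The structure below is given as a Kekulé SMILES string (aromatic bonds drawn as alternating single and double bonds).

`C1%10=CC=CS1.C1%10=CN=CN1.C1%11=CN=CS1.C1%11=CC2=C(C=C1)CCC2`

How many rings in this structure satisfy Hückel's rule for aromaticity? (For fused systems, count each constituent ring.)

4

The SMILES encodes a five-membered ring of four carbons and one sulfur, with two C=C double bonds; a five-membered ring with nitrogens at positions 1 and 3 (one bearing H, one in a C=N bond) and two double bonds; a five-membered ring with a sulfur at position 1 and a nitrogen at position 3 (in a C=N bond), with two double bonds; a six-membered carbon ring with three alternating C=C double bonds, fused to a saturated five-membered carbon ring.
The 5-membered ring with one sulfur has a continuous p-orbital overlap around the ring; 2 ring double bonds (4 π electrons) plus a heteroatom lone pair (2) give 6 π electrons. 6 = 4(1)+2, so it is aromatic (thiophene).
The 5-membered ring with two nitrogens (one N–H, one =N–) is fully conjugated (every ring atom contributes a p orbital); 2 ring double bonds (4 π electrons) plus a heteroatom lone pair (2) give 6 π electrons. Since 6 = 4n+2 (n=1), it is aromatic (imidazole).
The 5-membered ring with one sulfur and one =N– has a continuous p-orbital overlap around the ring; 2 ring double bonds (4 π electrons) plus a heteroatom lone pair (2) give 6 π electrons. Since 6 = 4n+2 (n=1), it is aromatic (thiazole).
The 6-membered ring has a continuous p-orbital overlap around the ring; 3 ring double bonds give 6 π electrons. Since 6 = 4n+2 (n=1), it is aromatic (benzene ring).
The 5-membered ring has three sp³ carbons, so it is not fully conjugated — not aromatic (cyclopentane ring).
4 of the 5 rings are aromatic. Total: 4.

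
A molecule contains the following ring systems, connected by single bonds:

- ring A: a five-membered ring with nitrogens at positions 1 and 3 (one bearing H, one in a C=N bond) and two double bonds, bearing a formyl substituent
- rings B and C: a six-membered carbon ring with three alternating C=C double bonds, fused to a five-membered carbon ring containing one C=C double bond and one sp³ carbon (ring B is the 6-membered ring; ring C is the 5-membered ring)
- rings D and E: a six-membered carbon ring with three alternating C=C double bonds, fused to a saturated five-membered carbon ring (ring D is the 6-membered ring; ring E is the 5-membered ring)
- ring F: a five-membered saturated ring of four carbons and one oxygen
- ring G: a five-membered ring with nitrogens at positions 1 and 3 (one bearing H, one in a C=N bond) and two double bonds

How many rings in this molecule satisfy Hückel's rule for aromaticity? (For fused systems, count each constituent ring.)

4

Ring A is fully conjugated (every ring atom contributes a p orbital); 2 ring double bonds (4 π electrons) plus a heteroatom lone pair (2) give 6 π electrons. That satisfies 4n+2 with n=1, so ring A is aromatic (imidazole).
Ring B has a continuous p-orbital overlap around the ring; 3 ring double bonds give 6 π electrons. 6 = 4(1)+2, so ring B is aromatic (benzene ring).
Ring C has one sp³ carbon, so it is not fully conjugated — not aromatic (cyclopentene ring).
Ring D has a continuous p-orbital overlap around the ring; 3 ring double bonds give 6 π electrons. 6 = 4(1)+2, so ring D is aromatic (benzene ring).
Ring E has three sp³ carbons, so it is not fully conjugated — not aromatic (cyclopentane ring).
Ring F has only sp³ atoms, so it is not fully conjugated — not aromatic (tetrahydrofuran).
Ring G is planar and fully conjugated; 2 ring double bonds (4 π electrons) plus a heteroatom lone pair (2) give 6 π electrons. That satisfies 4n+2 with n=1, so ring G is aromatic (imidazole).
Aromatic: A, B, D, G. Total: 4.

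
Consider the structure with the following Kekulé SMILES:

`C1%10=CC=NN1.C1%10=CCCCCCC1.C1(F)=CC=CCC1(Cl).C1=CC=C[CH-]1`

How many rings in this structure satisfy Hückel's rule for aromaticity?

The SMILES encodes a five-membered ring with two adjacent nitrogens (one bearing H, one in a double bond) and two double bonds; an eight-membered carbon ring with one C=C double bond; a six-membered carbon ring with two conjugated C=C double bonds and two sp³ carbons; a five-membered all-carbon ring bearing a negative charge on one carbon, with two C=C double bonds.
The 5-membered ring with two adjacent nitrogens (one N–H, one =N–) has a continuous p-orbital overlap around the ring; 2 ring double bonds (4 π electrons) plus a heteroatom lone pair (2) give 6 π electrons. 6 = 4(1)+2, so it is aromatic (pyrazole).
The 8-membered ring has six sp³ carbons, so it is not fully conjugated — not aromatic (cyclooctene).
The 6-membered ring has two sp³ carbons, so it is not fully conjugated — not aromatic (1,3-cyclohexadiene).
The 5-membered ring is fully conjugated (every ring atom contributes a p orbital); 2 ring double bonds (4 π electrons) plus the carbanion lone pair (2) give 6 π electrons. 6 = 4(1)+2, so it is aromatic (cyclopentadienyl anion).
2 of the 4 rings are aromatic. Total: 2.

2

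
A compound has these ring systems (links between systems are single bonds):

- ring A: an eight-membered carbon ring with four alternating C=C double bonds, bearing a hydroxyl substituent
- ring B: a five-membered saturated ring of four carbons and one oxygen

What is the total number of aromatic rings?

0

Ring A has only sp² ring atoms; a planar conformation would have a fully conjugated π system of 8 electrons. But 8 = 4(2), which is 4n not 4n+2, so ring A is not aromatic (cyclooctatetraene) — cyclooctatetraene distorts into a non-planar tub to avoid antiaromaticity.
Ring B has only sp³ atoms, so it is not fully conjugated — not aromatic (tetrahydrofuran).
No ring is aromatic. Total: 0.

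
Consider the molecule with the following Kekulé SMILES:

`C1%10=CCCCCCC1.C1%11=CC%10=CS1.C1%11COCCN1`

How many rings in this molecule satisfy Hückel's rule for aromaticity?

1

The SMILES encodes an eight-membered carbon ring with one C=C double bond; a five-membered ring of four carbons and one sulfur, with two C=C double bonds; a six-membered saturated ring with an oxygen and an N–H nitrogen at positions 1 and 4.
The 8-membered ring has six sp³ carbons, so it is not fully conjugated — not aromatic (cyclooctene).
The 5-membered ring with one sulfur is planar and fully conjugated; 2 ring double bonds (4 π electrons) plus a heteroatom lone pair (2) give 6 π electrons. That satisfies 4n+2 with n=1, so it is aromatic (thiophene).
The 6-membered ring with one oxygen and one N–H (1,4) has only sp³ atoms, so it is not fully conjugated — not aromatic (morpholine).
1 of the 3 rings is aromatic. Total: 1.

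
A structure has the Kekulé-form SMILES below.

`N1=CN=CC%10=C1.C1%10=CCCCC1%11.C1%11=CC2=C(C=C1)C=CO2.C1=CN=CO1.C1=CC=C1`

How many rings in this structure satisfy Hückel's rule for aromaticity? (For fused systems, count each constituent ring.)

4

The SMILES encodes a six-membered ring with nitrogens at positions 1 and 3 and three alternating double bonds; a six-membered carbon ring with one C=C double bond; a six-membered carbon ring with three alternating C=C double bonds, fused to a five-membered ring containing one oxygen and two C=C double bonds; a five-membered ring with an oxygen at position 1 and a nitrogen at position 3 (in a C=N bond), with two double bonds; a four-membered carbon ring with two alternating C=C double bonds.
The 6-membered ring with two nitrogens (1,3) has a continuous p-orbital overlap around the ring; 3 ring double bonds give 6 π electrons. 6 = 4(1)+2, so it is aromatic (pyrimidine).
The 6-membered ring has four sp³ carbons, so it is not fully conjugated — not aromatic (cyclohexene).
The fused 6/5-membered bicyclic (with one oxygen) is a single π system with 9 sp² atoms and 10 π electrons from ring double bonds plus a heteroatom lone pair. 10 = 4(2)+2, so the system is aromatic and both rings count as aromatic (benzofuran).
The 5-membered ring with one oxygen and one =N– is planar and fully conjugated; 2 ring double bonds (4 π electrons) plus a heteroatom lone pair (2) give 6 π electrons. 6 = 4(1)+2, so it is aromatic (oxazole).
The 4-membered ring has only sp² ring atoms; a planar conformation would have a fully conjugated π system of 4 electrons. But 4 = 4(1), which is 4n not 4n+2, so it is not aromatic (cyclobutadiene) — cyclobutadiene is antiaromatic and distorts to a rectangle.
4 of the 6 rings are aromatic. Total: 4.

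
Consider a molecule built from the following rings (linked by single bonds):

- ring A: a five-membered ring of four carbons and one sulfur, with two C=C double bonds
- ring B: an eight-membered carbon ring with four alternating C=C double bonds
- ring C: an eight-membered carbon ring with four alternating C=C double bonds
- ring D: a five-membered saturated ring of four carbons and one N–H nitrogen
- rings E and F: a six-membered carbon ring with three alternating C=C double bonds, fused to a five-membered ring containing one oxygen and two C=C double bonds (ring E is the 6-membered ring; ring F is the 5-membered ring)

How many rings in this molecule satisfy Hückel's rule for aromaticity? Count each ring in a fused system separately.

3

Ring A is planar and fully conjugated; 2 ring double bonds (4 π electrons) plus a heteroatom lone pair (2) give 6 π electrons. 6 = 4(1)+2, so ring A is aromatic (thiophene).
Ring B has only sp² ring atoms; a planar conformation would have a fully conjugated π system of 8 electrons. But 8 = 4(2), which is 4n not 4n+2, so ring B is not aromatic (cyclooctatetraene) — cyclooctatetraene distorts into a non-planar tub to avoid antiaromaticity.
Ring C has only sp² ring atoms; a planar conformation would have a fully conjugated π system of 8 electrons. But 8 = 4(2), which is 4n not 4n+2, so ring C is not aromatic (cyclooctatetraene) — cyclooctatetraene distorts into a non-planar tub to avoid antiaromaticity.
Ring D has only sp³ atoms, so it is not fully conjugated — not aromatic (pyrrolidine).
Rings E and F form a fused bicyclic system (with one oxygen) with 9 sp² atoms and 10 π electrons from ring double bonds plus a heteroatom lone pair. 10 = 4(2)+2, so the system is aromatic and both rings count as aromatic (benzofuran).
Aromatic: A, E, F. Total: 3.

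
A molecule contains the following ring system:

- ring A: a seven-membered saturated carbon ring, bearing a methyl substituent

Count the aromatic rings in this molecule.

Ring A has only sp³ atoms, so it is not fully conjugated — not aromatic (cycloheptane).

0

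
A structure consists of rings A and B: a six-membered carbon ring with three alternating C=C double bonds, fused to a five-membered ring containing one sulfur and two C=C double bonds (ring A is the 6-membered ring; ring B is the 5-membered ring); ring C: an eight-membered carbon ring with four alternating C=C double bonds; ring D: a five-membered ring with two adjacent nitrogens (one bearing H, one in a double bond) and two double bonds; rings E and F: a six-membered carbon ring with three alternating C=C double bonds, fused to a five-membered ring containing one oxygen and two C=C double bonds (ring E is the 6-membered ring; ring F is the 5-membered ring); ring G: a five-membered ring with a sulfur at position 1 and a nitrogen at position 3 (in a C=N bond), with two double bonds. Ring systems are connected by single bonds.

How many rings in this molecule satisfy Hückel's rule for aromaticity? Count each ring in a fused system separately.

Rings A and B form a fused bicyclic system (with one sulfur) with 9 sp² atoms and 10 π electrons from ring double bonds plus a heteroatom lone pair. 10 = 4(2)+2, so the system is aromatic and both rings count as aromatic (benzothiophene).
Ring C has only sp² ring atoms; a planar conformation would have a fully conjugated π system of 8 electrons. But 8 = 4(2), which is 4n not 4n+2, so ring C is not aromatic (cyclooctatetraene) — cyclooctatetraene distorts into a non-planar tub to avoid antiaromaticity.
Ring D has a continuous p-orbital overlap around the ring; 2 ring double bonds (4 π electrons) plus a heteroatom lone pair (2) give 6 π electrons. 6 = 4(1)+2, so ring D is aromatic (pyrazole).
Rings E and F form a fused bicyclic system (with one oxygen) with 9 sp² atoms and 10 π electrons from ring double bonds plus a heteroatom lone pair. 10 = 4(2)+2, so the system is aromatic and both rings count as aromatic (benzofuran).
Ring G is fully conjugated (every ring atom contributes a p orbital); 2 ring double bonds (4 π electrons) plus a heteroatom lone pair (2) give 6 π electrons. Since 6 = 4n+2 (n=1), ring G is aromatic (thiazole).
Aromatic: A, B, D, E, F, G. Total: 6.

6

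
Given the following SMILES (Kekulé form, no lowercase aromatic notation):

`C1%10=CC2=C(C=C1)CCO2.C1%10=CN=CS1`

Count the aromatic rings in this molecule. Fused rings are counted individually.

2

The SMILES encodes a six-membered carbon ring with three alternating C=C double bonds, fused to a five-membered ring containing one oxygen and two sp³ carbons; a five-membered ring with a sulfur at position 1 and a nitrogen at position 3 (in a C=N bond), with two double bonds.
The 6-membered ring has a continuous p-orbital overlap around the ring; 3 ring double bonds give 6 π electrons. 6 = 4(1)+2, so it is aromatic (benzene ring).
The 5-membered ring with one oxygen has two sp³ carbons, so it is not fully conjugated — not aromatic (oxolane ring).
The 5-membered ring with one sulfur and one =N– has a continuous p-orbital overlap around the ring; 2 ring double bonds (4 π electrons) plus a heteroatom lone pair (2) give 6 π electrons. That satisfies 4n+2 with n=1, so it is aromatic (thiazole).
2 of the 3 rings are aromatic. Total: 2.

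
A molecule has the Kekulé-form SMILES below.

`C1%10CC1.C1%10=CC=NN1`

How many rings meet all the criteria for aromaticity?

1

The SMILES encodes a three-membered saturated carbon ring; a five-membered ring with two adjacent nitrogens (one bearing H, one in a double bond) and two double bonds.
The 3-membered ring has only sp³ atoms, so it is not fully conjugated — not aromatic (cyclopropane).
The 5-membered ring with two adjacent nitrogens (one N–H, one =N–) is planar and fully conjugated; 2 ring double bonds (4 π electrons) plus a heteroatom lone pair (2) give 6 π electrons. Since 6 = 4n+2 (n=1), it is aromatic (pyrazole).
1 of the 2 rings is aromatic. Total: 1.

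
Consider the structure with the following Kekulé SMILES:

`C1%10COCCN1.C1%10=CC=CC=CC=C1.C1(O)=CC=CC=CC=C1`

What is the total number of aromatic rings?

0

The SMILES encodes a six-membered saturated ring with an oxygen and an N–H nitrogen at positions 1 and 4; an eight-membered carbon ring with four alternating C=C double bonds; an eight-membered carbon ring with four alternating C=C double bonds.
The 6-membered ring with one oxygen and one N–H (1,4) has only sp³ atoms, so it is not fully conjugated — not aromatic (morpholine).
The 8-membered ring has only sp² ring atoms; a planar conformation would have a fully conjugated π system of 8 electrons. But 8 = 4(2), which is 4n not 4n+2, so it is not aromatic (cyclooctatetraene) — cyclooctatetraene distorts into a non-planar tub to avoid antiaromaticity.
The second 8-membered ring has only sp² ring atoms; a planar conformation would have a fully conjugated π system of 8 electrons. But 8 = 4(2), which is 4n not 4n+2, so it is not aromatic (cyclooctatetraene) — cyclooctatetraene distorts into a non-planar tub to avoid antiaromaticity.
None of the rings are aromatic. Total: 0.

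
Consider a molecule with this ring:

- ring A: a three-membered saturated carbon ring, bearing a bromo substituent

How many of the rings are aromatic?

Ring A has only sp³ atoms, so it is not fully conjugated — not aromatic (cyclopropane).

0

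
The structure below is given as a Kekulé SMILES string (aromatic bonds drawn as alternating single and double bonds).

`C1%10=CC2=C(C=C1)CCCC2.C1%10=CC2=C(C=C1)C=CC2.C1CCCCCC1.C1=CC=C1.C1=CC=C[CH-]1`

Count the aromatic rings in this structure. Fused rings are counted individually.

The SMILES encodes a six-membered carbon ring with three alternating C=C double bonds, fused to a saturated six-membered carbon ring; a six-membered carbon ring with three alternating C=C double bonds, fused to a five-membered carbon ring containing one C=C double bond and one sp³ carbon; a seven-membered saturated carbon ring; a four-membered carbon ring with two alternating C=C double bonds; a five-membered all-carbon ring bearing a negative charge on one carbon, with two C=C double bonds.
The 6-membered ring is planar and fully conjugated; 3 ring double bonds give 6 π electrons. That satisfies 4n+2 with n=1, so it is aromatic (benzene ring).
The second 6-membered ring has four sp³ carbons, so it is not fully conjugated — not aromatic (cyclohexane ring).
The third 6-membered ring is fully conjugated (every ring atom contributes a p orbital); 3 ring double bonds give 6 π electrons. Since 6 = 4n+2 (n=1), it is aromatic (benzene ring).
The 5-membered ring has one sp³ carbon, so it is not fully conjugated — not aromatic (cyclopentene ring).
The 7-membered ring has only sp³ atoms, so it is not fully conjugated — not aromatic (cycloheptane).
The 4-membered ring has only sp² ring atoms; a planar conformation would have a fully conjugated π system of 4 electrons. But 4 = 4(1), which is 4n not 4n+2, so it is not aromatic (cyclobutadiene) — cyclobutadiene is antiaromatic and distorts to a rectangle.
The second 5-membered ring is planar and fully conjugated; 2 ring double bonds (4 π electrons) plus the carbanion lone pair (2) give 6 π electrons. That satisfies 4n+2 with n=1, so it is aromatic (cyclopentadienyl anion).
3 of the 7 rings are aromatic. Total: 3.

3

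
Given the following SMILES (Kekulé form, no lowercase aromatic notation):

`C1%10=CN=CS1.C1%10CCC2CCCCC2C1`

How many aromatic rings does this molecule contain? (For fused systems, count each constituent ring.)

1

The SMILES encodes a five-membered ring with a sulfur at position 1 and a nitrogen at position 3 (in a C=N bond), with two double bonds; two fused six-membered saturated carbon rings.
The 5-membered ring with one sulfur and one =N– is fully conjugated (every ring atom contributes a p orbital); 2 ring double bonds (4 π electrons) plus a heteroatom lone pair (2) give 6 π electrons. Since 6 = 4n+2 (n=1), it is aromatic (thiazole).
The 6-membered ring has only sp³ atoms, so it is not fully conjugated — not aromatic (cyclohexane ring).
The second 6-membered ring has only sp³ atoms, so it is not fully conjugated — not aromatic (cyclohexane ring).
1 of the 3 rings is aromatic. Total: 1.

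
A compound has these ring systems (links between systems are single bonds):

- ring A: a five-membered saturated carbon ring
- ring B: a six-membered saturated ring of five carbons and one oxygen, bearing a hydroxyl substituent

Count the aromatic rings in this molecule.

Ring A has only sp³ atoms, so it is not fully conjugated — not aromatic (cyclopentane).
Ring B has only sp³ atoms, so it is not fully conjugated — not aromatic (tetrahydropyran).
No ring is aromatic. Total: 0.

0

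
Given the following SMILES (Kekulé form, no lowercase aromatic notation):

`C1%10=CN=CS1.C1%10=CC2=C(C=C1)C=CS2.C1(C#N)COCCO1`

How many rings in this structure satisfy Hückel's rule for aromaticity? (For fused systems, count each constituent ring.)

The SMILES encodes a five-membered ring with a sulfur at position 1 and a nitrogen at position 3 (in a C=N bond), with two double bonds; a six-membered carbon ring with three alternating C=C double bonds, fused to a five-membered ring containing one sulfur and two C=C double bonds; a six-membered saturated ring with oxygens at positions 1 and 4.
The 5-membered ring with one sulfur and one =N– is fully conjugated (every ring atom contributes a p orbital); 2 ring double bonds (4 π electrons) plus a heteroatom lone pair (2) give 6 π electrons. That satisfies 4n+2 with n=1, so it is aromatic (thiazole).
The fused 6/5-membered bicyclic (with one sulfur) is a single π system with 9 sp² atoms and 10 π electrons from ring double bonds plus a heteroatom lone pair. 10 = 4(2)+2, so the system is aromatic and both rings count as aromatic (benzothiophene).
The 6-membered ring with two oxygens (1,4) has only sp³ atoms, so it is not fully conjugated — not aromatic (1,4-dioxane).
3 of the 4 rings are aromatic. Total: 3.

3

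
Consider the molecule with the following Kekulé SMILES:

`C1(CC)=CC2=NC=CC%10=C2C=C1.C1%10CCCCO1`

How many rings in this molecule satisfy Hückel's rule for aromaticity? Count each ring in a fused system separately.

The SMILES encodes two fused six-membered rings, each with three alternating double bonds; one ring is all carbon and the other has one ring nitrogen; a six-membered saturated ring of five carbons and one oxygen.
The fused 6/6-membered bicyclic (with one nitrogen) is a single π system with 10 sp² atoms and 10 π electrons from ring double bonds. 10 = 4(2)+2, so the system is aromatic and both rings count as aromatic (quinoline).
The 6-membered ring with one oxygen has only sp³ atoms, so it is not fully conjugated — not aromatic (tetrahydropyran).
2 of the 3 rings are aromatic. Total: 2.

2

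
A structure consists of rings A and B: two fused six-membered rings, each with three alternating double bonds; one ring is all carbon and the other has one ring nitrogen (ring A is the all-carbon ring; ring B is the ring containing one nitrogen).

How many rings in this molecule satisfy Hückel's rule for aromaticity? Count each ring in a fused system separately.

Rings A and B form a fused bicyclic system (with one nitrogen) with 10 sp² atoms and 10 π electrons from ring double bonds. 10 = 4(2)+2, so the system is aromatic and both rings count as aromatic (quinoline).
Aromatic: A, B. Total: 2.

2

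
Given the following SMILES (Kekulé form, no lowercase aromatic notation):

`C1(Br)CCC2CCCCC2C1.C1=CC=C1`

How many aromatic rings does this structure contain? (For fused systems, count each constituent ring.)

The SMILES encodes two fused six-membered saturated carbon rings; a four-membered carbon ring with two alternating C=C double bonds.
The 6-membered ring has only sp³ atoms, so it is not fully conjugated — not aromatic (cyclohexane ring).
The second 6-membered ring has only sp³ atoms, so it is not fully conjugated — not aromatic (cyclohexane ring).
The 4-membered ring has only sp² ring atoms; a planar conformation would have a fully conjugated π system of 4 electrons. But 4 = 4(1), which is 4n not 4n+2, so it is not aromatic (cyclobutadiene) — cyclobutadiene is antiaromatic and distorts to a rectangle.
None of the rings are aromatic. Total: 0.

0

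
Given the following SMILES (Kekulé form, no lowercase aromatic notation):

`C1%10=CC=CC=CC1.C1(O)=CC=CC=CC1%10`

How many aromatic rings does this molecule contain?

The SMILES encodes a seven-membered carbon ring with three C=C double bonds and one sp³ carbon; a seven-membered carbon ring with three C=C double bonds and one sp³ carbon.
The 7-membered ring has one sp³ carbon, so it is not fully conjugated — not aromatic (cycloheptatriene).
The second 7-membered ring has one sp³ carbon, so it is not fully conjugated — not aromatic (cycloheptatriene).
None of the rings are aromatic. Total: 0.

0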